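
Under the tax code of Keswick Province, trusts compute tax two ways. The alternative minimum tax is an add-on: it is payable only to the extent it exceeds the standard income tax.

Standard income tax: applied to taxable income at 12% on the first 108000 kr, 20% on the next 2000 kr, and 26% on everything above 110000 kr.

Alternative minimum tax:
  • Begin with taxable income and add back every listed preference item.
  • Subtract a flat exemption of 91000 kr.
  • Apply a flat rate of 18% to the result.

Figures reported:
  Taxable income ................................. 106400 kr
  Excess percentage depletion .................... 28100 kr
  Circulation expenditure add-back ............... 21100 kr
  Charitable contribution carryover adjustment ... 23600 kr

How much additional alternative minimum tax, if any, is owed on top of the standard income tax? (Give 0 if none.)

3108 kr

Alternative minimum tax:
  Adjusted income: 106400 kr + 28100 kr + 21100 kr + 23600 kr = 179200 kr
  Less exemption 91000 kr → base 88200 kr
  88200 kr × 18% = 15876 kr

Standard income tax:
  106400 kr × 12% = 12768 kr

Excess of alternative minimum tax over standard income tax: 15876 kr − 12768 kr = 3108 kr.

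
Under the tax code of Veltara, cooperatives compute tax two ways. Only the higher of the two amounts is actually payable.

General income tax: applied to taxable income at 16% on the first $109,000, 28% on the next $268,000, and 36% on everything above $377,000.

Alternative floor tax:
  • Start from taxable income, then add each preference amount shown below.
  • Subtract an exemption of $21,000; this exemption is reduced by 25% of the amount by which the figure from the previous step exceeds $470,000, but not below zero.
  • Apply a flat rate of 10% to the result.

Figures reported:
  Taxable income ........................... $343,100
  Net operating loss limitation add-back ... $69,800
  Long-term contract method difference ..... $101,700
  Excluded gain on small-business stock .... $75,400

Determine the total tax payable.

Alternative floor tax:
  Adjusted income: $343,100 + $69,800 + $101,700 + $75,400 = $590,000
  Exemption: 25% × ($590,000 − $470,000) = $30,000 ≥ $21,000, so the exemption is fully phased out
  Base: $590,000 − $0 = $590,000
  $590,000 × 10% = $59,000

General income tax:
  $109,000 × 16% = $17,440
  $234,100 × 28% = $65,548
  → $82,988

$82,988 > $59,000, so the general income tax governs.

$82,988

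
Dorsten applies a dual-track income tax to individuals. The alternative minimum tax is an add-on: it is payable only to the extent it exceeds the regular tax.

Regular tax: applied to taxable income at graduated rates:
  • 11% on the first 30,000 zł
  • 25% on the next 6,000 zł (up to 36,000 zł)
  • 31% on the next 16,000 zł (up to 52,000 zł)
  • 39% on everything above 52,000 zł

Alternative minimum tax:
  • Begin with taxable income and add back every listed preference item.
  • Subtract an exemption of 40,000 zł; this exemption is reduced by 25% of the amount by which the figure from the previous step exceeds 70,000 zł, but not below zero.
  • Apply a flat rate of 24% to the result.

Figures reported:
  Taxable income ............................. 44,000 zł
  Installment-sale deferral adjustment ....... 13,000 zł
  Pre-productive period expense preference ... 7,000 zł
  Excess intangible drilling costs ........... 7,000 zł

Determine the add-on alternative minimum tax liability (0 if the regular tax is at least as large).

Alternative minimum tax:
  Adjusted income: 44,000 zł + 13,000 zł + 7,000 zł + 7,000 zł = 71,000 zł
  Exemption: 40,000 zł − 25% × (71,000 zł − 70,000 zł) = 40,000 zł − 250 zł = 39,750 zł
  Base: 71,000 zł − 39,750 zł = 31,250 zł
  31,250 zł × 24% = 7,500 zł

Regular tax:
  30,000 zł × 11% = 3,300 zł
  6,000 zł × 25% = 1,500 zł
  8,000 zł × 31% = 2,480 zł
  → 7,280 zł

Excess of alternative minimum tax over regular tax: 7,500 zł − 7,280 zł = 220 zł.

220 zł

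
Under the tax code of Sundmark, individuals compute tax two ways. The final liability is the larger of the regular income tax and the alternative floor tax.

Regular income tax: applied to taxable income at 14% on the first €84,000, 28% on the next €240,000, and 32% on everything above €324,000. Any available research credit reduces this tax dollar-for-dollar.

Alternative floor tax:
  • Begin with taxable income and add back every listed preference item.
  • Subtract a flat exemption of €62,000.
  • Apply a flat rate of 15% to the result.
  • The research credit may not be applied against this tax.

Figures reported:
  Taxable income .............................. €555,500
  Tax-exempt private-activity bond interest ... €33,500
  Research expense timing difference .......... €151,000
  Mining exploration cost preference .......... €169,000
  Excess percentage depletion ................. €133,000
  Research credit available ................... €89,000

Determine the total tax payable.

Alternative floor tax:
  Adjusted income: €555,500 + €33,500 + €151,000 + €169,000 + €133,000 = €1,042,000
  Less exemption €62,000 → base €980,000
  €980,000 × 15% = €147,000

Regular income tax:
  €84,000 × 14% = €11,760
  €240,000 × 28% = €67,200
  €231,500 × 32% = €74,080
  → €153,040
  Less research credit €89,000 → €64,040

€147,000 > €64,040, so the alternative floor tax is the binding amount.

€147,000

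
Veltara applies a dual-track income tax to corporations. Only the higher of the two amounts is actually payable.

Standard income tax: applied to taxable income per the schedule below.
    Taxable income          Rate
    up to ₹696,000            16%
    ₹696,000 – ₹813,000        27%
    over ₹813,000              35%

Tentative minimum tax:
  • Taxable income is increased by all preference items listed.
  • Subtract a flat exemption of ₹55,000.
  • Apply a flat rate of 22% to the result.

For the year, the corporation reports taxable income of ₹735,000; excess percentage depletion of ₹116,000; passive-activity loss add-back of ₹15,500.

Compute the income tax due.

₹178,530

Tentative minimum tax:
  Adjusted income: ₹735,000 + ₹116,000 + ₹15,500 = ₹866,500
  Less exemption ₹55,000 → base ₹811,500
  ₹811,500 × 22% = ₹178,530

Standard income tax:
  ₹696,000 × 16% = ₹111,360
  ₹39,000 × 27% = ₹10,530
  → ₹121,890

₹178,530 > ₹121,890, so the tentative minimum tax is the binding amount.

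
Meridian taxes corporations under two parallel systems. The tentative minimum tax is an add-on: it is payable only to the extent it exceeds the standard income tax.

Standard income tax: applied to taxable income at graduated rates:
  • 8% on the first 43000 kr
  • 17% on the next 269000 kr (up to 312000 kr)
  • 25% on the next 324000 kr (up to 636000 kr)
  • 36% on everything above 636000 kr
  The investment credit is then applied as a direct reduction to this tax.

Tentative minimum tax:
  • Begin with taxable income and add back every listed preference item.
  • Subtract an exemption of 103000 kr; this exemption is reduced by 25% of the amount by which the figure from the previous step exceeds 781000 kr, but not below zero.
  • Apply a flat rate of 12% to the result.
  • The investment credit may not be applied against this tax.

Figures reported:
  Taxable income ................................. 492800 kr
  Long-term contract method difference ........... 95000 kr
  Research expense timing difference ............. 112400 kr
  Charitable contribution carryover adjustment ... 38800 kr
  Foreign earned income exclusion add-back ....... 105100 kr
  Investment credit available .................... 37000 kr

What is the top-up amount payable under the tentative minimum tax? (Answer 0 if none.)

33455 kr

Tentative minimum tax:
  Adjusted income: 492800 kr + 95000 kr + 112400 kr + 38800 kr + 105100 kr = 844100 kr
  Exemption: 103000 kr − 25% × (844100 kr − 781000 kr) = 103000 kr − 15775 kr = 87225 kr
  Base: 844100 kr − 87225 kr = 756875 kr
  756875 kr × 12% = 90825 kr

Standard income tax:
  43000 kr × 8% = 3440 kr
  269000 kr × 17% = 45730 kr
  180800 kr × 25% = 45200 kr
  → 94370 kr
  Less investment credit 37000 kr → 57370 kr

Excess of tentative minimum tax over standard income tax: 90825 kr − 57370 kr = 33455 kr.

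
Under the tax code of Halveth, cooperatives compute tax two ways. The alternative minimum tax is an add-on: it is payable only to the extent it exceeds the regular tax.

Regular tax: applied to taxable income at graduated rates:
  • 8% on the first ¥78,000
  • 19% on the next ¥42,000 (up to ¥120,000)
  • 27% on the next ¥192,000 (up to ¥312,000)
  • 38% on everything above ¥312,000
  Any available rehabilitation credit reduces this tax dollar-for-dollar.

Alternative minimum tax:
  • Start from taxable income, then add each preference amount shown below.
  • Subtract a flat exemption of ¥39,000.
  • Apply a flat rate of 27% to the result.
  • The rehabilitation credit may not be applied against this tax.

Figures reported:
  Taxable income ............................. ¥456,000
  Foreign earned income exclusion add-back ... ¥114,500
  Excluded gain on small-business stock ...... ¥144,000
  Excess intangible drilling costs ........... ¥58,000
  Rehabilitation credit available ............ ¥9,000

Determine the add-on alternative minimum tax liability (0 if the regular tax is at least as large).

Alternative minimum tax:
  Adjusted income: ¥456,000 + ¥114,500 + ¥144,000 + ¥58,000 = ¥772,500
  Less exemption ¥39,000 → base ¥733,500
  ¥733,500 × 27% = ¥198,045

Regular tax:
  ¥78,000 × 8% = ¥6,240
  ¥42,000 × 19% = ¥7,980
  ¥192,000 × 27% = ¥51,840
  ¥144,000 × 38% = ¥54,720
  → ¥120,780
  Less rehabilitation credit ¥9,000 → ¥111,780

Excess of alternative minimum tax over regular tax: ¥198,045 − ¥111,780 = ¥86,265.

¥86,265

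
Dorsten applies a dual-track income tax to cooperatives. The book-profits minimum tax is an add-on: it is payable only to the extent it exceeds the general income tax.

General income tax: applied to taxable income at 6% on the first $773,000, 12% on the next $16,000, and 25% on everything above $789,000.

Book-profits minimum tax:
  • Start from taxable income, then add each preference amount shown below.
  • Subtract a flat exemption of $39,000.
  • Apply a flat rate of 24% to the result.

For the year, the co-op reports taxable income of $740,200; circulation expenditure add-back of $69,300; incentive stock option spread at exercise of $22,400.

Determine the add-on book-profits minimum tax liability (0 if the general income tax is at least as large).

$145,884

Book-profits minimum tax:
  Adjusted income: $740,200 + $69,300 + $22,400 = $831,900
  Less exemption $39,000 → base $792,900
  $792,900 × 24% = $190,296

General income tax:
  $740,200 × 6% = $44,412

Excess of book-profits minimum tax over general income tax: $190,296 − $44,412 = $145,884.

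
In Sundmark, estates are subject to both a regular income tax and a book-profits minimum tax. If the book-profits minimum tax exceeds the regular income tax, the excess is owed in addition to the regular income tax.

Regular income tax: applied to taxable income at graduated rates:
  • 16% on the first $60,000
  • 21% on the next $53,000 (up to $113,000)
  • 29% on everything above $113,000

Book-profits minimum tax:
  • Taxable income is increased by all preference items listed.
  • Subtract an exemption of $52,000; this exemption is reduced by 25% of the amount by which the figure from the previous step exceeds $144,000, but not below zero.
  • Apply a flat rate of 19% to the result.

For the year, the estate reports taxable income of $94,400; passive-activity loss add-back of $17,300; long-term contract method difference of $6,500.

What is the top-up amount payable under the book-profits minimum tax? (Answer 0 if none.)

$0

Regular income tax:
  $60,000 × 16% = $9,600
  $34,400 × 21% = $7,224
  → $16,824

Book-profits minimum tax:
  Adjusted income: $94,400 + $17,300 + $6,500 = $118,200
  Exemption: $118,200 ≤ $144,000, so full $52,000 applies
  Base: $118,200 − $52,000 = $66,200
  $66,200 × 19% = $12,578

$12,578 ≤ $16,824, so no add-on is due.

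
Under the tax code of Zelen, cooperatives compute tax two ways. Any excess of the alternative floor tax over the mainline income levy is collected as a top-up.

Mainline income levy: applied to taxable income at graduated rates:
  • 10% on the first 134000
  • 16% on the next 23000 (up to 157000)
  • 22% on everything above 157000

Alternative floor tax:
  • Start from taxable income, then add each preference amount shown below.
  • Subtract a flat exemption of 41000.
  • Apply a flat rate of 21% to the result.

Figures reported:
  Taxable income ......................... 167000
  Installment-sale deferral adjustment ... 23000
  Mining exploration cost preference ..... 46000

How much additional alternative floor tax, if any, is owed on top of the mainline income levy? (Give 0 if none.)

21670

Mainline income levy:
  134000 × 10% = 13400
  23000 × 16% = 3680
  10000 × 22% = 2200
  → 19280

Alternative floor tax:
  Adjusted income: 167000 + 23000 + 46000 = 236000
  Less exemption 41000 → base 195000
  195000 × 21% = 40950

Excess of alternative floor tax over mainline income levy: 40950 − 19280 = 21670.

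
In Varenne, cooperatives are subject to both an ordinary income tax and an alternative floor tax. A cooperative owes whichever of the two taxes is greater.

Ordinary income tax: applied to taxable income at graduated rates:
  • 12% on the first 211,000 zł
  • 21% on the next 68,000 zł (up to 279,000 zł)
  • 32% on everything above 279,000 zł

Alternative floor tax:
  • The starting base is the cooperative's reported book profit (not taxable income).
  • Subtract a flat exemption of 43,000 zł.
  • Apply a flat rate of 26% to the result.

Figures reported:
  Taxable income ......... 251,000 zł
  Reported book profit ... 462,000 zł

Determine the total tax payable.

Alternative floor tax:
  Base (reported book profit): 462,000 zł
  Less exemption 43,000 zł → base 419,000 zł
  419,000 zł × 26% = 108,940 zł

Ordinary income tax:
  211,000 zł × 12% = 25,320 zł
  40,000 zł × 21% = 8,400 zł
  → 33,720 zł

108,940 zł > 33,720 zł, so the alternative floor tax is the binding amount.

108,940 zł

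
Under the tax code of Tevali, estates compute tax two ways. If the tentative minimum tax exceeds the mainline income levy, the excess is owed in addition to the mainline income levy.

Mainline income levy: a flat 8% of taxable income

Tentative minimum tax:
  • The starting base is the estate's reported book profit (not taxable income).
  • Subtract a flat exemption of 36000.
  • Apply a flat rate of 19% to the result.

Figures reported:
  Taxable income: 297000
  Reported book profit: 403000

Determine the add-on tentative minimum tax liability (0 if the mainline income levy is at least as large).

45970

Mainline income levy:
  297000 × 8% = 23760

Tentative minimum tax:
  Base (reported book profit): 403000
  Less exemption 36000 → base 367000
  367000 × 19% = 69730

Excess of tentative minimum tax over mainline income levy: 69730 − 23760 = 45970.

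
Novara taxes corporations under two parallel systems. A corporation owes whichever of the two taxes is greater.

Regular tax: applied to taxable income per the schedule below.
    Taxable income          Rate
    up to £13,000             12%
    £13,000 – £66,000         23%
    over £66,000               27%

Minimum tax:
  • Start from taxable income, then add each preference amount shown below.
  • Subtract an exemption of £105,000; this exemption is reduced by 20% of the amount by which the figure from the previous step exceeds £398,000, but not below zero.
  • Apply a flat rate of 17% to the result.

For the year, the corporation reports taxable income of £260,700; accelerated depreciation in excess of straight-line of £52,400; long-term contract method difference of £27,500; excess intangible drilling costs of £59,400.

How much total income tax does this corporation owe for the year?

Regular tax:
  £13,000 × 12% = £1,560
  £53,000 × 23% = £12,190
  £194,700 × 27% = £52,569
  → £66,319

Minimum tax:
  Adjusted income: £260,700 + £52,400 + £27,500 + £59,400 = £400,000
  Exemption: £105,000 − 20% × (£400,000 − £398,000) = £105,000 − £400 = £104,600
  Base: £400,000 − £104,600 = £295,400
  £295,400 × 17% = £50,218

£66,319 > £50,218, so the regular tax governs.

£66,319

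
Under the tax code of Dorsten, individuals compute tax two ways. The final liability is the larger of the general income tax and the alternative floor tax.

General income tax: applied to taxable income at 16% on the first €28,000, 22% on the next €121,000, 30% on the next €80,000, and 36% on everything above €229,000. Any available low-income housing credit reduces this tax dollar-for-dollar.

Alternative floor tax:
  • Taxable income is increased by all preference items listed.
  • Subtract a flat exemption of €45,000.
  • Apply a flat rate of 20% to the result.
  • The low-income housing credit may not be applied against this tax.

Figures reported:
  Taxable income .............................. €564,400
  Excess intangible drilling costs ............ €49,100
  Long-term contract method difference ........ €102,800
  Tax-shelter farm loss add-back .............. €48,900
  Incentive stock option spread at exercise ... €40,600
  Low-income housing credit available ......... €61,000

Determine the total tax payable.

€152,160

General income tax:
  €28,000 × 16% = €4,480
  €121,000 × 22% = €26,620
  €80,000 × 30% = €24,000
  €335,400 × 36% = €120,744
  → €175,844
  Less low-income housing credit €61,000 → €114,844

Alternative floor tax:
  Adjusted income: €564,400 + €49,100 + €102,800 + €48,900 + €40,600 = €805,800
  Less exemption €45,000 → base €760,800
  €760,800 × 20% = €152,160

€152,160 > €114,844, so the alternative floor tax is the binding amount.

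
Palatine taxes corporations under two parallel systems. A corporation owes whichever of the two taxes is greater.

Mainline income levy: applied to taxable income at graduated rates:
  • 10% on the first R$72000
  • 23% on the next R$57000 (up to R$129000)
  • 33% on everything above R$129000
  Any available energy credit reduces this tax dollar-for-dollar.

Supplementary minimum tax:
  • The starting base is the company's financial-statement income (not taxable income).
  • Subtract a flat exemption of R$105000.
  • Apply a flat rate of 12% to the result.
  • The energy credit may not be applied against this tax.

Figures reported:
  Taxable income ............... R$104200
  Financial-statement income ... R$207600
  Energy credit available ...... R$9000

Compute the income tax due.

Supplementary minimum tax:
  Base (financial-statement income): R$207600
  Less exemption R$105000 → base R$102600
  R$102600 × 12% = R$12312

Mainline income levy:
  R$72000 × 10% = R$7200
  R$32200 × 23% = R$7406
  → R$14606
  Less energy credit R$9000 → R$5606

R$12312 > R$5606, so the supplementary minimum tax is the binding amount.

R$12312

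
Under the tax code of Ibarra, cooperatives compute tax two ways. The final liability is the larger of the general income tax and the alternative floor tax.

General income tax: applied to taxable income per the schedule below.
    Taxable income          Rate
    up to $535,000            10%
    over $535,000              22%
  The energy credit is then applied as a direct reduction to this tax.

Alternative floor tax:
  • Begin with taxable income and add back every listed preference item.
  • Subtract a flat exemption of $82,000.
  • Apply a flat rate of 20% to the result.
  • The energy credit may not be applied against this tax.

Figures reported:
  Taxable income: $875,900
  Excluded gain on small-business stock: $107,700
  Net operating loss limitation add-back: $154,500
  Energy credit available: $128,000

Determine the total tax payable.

$211,220

General income tax:
  $535,000 × 10% = $53,500
  $340,900 × 22% = $74,998
  → $128,498
  Less energy credit $128,000 → $498

Alternative floor tax:
  Adjusted income: $875,900 + $107,700 + $154,500 = $1,138,100
  Less exemption $82,000 → base $1,056,100
  $1,056,100 × 20% = $211,220

$211,220 > $498, so the alternative floor tax is the binding amount.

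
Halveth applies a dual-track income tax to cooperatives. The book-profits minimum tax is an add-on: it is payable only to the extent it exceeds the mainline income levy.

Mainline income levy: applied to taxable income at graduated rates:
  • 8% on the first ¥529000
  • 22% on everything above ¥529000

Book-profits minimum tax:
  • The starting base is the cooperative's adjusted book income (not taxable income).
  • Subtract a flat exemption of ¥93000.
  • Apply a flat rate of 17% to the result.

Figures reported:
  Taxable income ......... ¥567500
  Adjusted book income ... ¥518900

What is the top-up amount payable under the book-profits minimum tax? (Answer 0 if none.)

Book-profits minimum tax:
  Base (adjusted book income): ¥518900
  Less exemption ¥93000 → base ¥425900
  ¥425900 × 17% = ¥72403

Mainline income levy:
  ¥529000 × 8% = ¥42320
  ¥38500 × 22% = ¥8470
  → ¥50790

Excess of book-profits minimum tax over mainline income levy: ¥72403 − ¥50790 = ¥21613.

¥21613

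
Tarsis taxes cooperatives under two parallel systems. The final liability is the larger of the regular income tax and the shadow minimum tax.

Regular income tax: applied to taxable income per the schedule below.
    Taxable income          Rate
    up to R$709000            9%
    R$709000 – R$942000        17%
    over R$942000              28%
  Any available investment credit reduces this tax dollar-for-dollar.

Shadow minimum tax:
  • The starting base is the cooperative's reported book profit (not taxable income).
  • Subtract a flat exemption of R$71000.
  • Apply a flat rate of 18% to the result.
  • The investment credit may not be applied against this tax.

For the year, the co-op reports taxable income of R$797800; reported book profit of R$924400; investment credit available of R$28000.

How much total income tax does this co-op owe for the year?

R$153612

Regular income tax:
  R$709000 × 9% = R$63810
  R$88800 × 17% = R$15096
  → R$78906
  Less investment credit R$28000 → R$50906

Shadow minimum tax:
  Base (reported book profit): R$924400
  Less exemption R$71000 → base R$853400
  R$853400 × 18% = R$153612

R$153612 > R$50906, so the shadow minimum tax is the binding amount.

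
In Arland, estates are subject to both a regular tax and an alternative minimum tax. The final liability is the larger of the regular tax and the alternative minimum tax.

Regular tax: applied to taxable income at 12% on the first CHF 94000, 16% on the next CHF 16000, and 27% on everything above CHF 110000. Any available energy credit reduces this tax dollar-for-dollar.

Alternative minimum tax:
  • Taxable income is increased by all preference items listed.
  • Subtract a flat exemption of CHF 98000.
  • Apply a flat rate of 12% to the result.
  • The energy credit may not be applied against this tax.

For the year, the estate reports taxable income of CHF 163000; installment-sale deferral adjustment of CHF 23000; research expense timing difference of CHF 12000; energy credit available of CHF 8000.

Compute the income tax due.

Regular tax:
  CHF 94000 × 12% = CHF 11280
  CHF 16000 × 16% = CHF 2560
  CHF 53000 × 27% = CHF 14310
  → CHF 28150
  Less energy credit CHF 8000 → CHF 20150

Alternative minimum tax:
  Adjusted income: CHF 163000 + CHF 23000 + CHF 12000 = CHF 198000
  Less exemption CHF 98000 → base CHF 100000
  CHF 100000 × 12% = CHF 12000

CHF 20150 > CHF 12000, so the regular tax governs.

CHF 20150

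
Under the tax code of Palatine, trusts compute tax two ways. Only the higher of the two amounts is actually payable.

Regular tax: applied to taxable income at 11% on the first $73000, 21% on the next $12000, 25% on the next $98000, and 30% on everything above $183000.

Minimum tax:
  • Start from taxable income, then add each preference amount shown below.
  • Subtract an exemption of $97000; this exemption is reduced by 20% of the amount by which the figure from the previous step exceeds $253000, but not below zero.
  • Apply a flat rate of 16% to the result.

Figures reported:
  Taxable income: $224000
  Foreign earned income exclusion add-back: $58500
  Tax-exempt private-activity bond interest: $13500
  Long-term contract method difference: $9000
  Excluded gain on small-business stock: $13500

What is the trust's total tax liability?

Minimum tax:
  Adjusted income: $224000 + $58500 + $13500 + $9000 + $13500 = $318500
  Exemption: $97000 − 20% × ($318500 − $253000) = $97000 − $13100 = $83900
  Base: $318500 − $83900 = $234600
  $234600 × 16% = $37536

Regular tax:
  $73000 × 11% = $8030
  $12000 × 21% = $2520
  $98000 × 25% = $24500
  $41000 × 30% = $12300
  → $47350

$47350 > $37536, so the regular tax governs.

$47350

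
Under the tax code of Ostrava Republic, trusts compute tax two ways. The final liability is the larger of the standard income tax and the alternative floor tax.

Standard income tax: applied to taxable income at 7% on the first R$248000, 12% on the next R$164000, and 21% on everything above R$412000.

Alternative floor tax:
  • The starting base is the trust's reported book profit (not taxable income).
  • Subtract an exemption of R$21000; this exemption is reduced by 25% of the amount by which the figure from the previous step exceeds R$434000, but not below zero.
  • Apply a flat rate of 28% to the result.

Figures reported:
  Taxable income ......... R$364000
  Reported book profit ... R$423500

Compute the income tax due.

R$112700

Standard income tax:
  R$248000 × 7% = R$17360
  R$116000 × 12% = R$13920
  → R$31280

Alternative floor tax:
  Base (reported book profit): R$423500
  Exemption: R$423500 ≤ R$434000, so full R$21000 applies
  Base: R$423500 − R$21000 = R$402500
  R$402500 × 28% = R$112700

R$112700 > R$31280, so the alternative floor tax is the binding amount.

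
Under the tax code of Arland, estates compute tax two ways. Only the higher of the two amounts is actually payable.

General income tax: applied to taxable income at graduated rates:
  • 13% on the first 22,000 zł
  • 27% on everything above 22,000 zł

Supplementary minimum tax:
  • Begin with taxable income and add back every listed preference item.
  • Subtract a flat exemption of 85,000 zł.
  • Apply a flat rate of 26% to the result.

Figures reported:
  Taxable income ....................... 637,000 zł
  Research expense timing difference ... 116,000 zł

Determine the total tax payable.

General income tax:
  22,000 zł × 13% = 2,860 zł
  615,000 zł × 27% = 166,050 zł
  → 168,910 zł

Supplementary minimum tax:
  Adjusted income: 637,000 zł + 116,000 zł = 753,000 zł
  Less exemption 85,000 zł → base 668,000 zł
  668,000 zł × 26% = 173,680 zł

173,680 zł > 168,910 zł, so the supplementary minimum tax is the binding amount.

173,680 zł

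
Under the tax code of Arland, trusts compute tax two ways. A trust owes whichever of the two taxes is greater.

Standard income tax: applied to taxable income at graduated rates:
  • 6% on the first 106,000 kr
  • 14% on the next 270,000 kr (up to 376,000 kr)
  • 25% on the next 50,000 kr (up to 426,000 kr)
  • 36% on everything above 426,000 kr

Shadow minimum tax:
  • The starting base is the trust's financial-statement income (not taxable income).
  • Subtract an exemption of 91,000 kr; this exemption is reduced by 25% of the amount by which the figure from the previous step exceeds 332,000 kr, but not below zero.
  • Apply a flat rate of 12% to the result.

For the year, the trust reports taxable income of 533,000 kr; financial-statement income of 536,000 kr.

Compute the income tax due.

Standard income tax:
  106,000 kr × 6% = 6,360 kr
  270,000 kr × 14% = 37,800 kr
  50,000 kr × 25% = 12,500 kr
  107,000 kr × 36% = 38,520 kr
  → 95,180 kr

Shadow minimum tax:
  Base (financial-statement income): 536,000 kr
  Exemption: 91,000 kr − 25% × (536,000 kr − 332,000 kr) = 91,000 kr − 51,000 kr = 40,000 kr
  Base: 536,000 kr − 40,000 kr = 496,000 kr
  496,000 kr × 12% = 59,520 kr

95,180 kr > 59,520 kr, so the standard income tax governs.

95,180 kr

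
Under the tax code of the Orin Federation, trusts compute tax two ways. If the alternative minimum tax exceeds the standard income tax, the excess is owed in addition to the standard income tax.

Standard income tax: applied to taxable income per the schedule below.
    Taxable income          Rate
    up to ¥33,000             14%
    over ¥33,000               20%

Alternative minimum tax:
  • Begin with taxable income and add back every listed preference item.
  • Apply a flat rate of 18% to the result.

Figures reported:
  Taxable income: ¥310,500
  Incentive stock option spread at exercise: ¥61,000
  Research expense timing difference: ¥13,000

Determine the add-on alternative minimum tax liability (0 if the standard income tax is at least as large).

¥9,090

Standard income tax:
  ¥33,000 × 14% = ¥4,620
  ¥277,500 × 20% = ¥55,500
  → ¥60,120

Alternative minimum tax:
  Adjusted income: ¥310,500 + ¥61,000 + ¥13,000 = ¥384,500
  ¥384,500 × 18% = ¥69,210

Excess of alternative minimum tax over standard income tax: ¥69,210 − ¥60,120 = ¥9,090.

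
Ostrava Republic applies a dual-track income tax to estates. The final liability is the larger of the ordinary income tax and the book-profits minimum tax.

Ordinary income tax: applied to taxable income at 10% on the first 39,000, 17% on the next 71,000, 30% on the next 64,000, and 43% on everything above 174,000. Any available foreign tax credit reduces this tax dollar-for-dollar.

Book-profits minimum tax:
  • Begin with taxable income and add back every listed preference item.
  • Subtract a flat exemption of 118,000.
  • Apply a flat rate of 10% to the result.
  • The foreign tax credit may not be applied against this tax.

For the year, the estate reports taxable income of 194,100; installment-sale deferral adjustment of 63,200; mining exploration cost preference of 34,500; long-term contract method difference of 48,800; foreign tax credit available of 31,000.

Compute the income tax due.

Book-profits minimum tax:
  Adjusted income: 194,100 + 63,200 + 34,500 + 48,800 = 340,600
  Less exemption 118,000 → base 222,600
  222,600 × 10% = 22,260

Ordinary income tax:
  39,000 × 10% = 3,900
  71,000 × 17% = 12,070
  64,000 × 30% = 19,200
  20,100 × 43% = 8,643
  → 43,813
  Less foreign tax credit 31,000 → 12,813

22,260 > 12,813, so the book-profits minimum tax is the binding amount.

22,260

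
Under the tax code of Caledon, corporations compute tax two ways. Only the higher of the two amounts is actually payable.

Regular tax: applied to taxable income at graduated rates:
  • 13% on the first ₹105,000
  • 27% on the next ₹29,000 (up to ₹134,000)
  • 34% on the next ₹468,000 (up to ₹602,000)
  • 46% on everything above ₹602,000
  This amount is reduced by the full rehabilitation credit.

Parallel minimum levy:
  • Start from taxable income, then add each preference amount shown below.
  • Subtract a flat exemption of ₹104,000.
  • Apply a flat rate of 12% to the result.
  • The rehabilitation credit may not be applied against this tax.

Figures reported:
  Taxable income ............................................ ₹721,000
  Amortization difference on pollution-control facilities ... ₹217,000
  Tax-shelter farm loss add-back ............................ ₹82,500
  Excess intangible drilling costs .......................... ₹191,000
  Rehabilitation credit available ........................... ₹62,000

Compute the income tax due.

₹173,340

Parallel minimum levy:
  Adjusted income: ₹721,000 + ₹217,000 + ₹82,500 + ₹191,000 = ₹1,211,500
  Less exemption ₹104,000 → base ₹1,107,500
  ₹1,107,500 × 12% = ₹132,900

Regular tax:
  ₹105,000 × 13% = ₹13,650
  ₹29,000 × 27% = ₹7,830
  ₹468,000 × 34% = ₹159,120
  ₹119,000 × 46% = ₹54,740
  → ₹235,340
  Less rehabilitation credit ₹62,000 → ₹173,340

₹173,340 > ₹132,900, so the regular tax governs.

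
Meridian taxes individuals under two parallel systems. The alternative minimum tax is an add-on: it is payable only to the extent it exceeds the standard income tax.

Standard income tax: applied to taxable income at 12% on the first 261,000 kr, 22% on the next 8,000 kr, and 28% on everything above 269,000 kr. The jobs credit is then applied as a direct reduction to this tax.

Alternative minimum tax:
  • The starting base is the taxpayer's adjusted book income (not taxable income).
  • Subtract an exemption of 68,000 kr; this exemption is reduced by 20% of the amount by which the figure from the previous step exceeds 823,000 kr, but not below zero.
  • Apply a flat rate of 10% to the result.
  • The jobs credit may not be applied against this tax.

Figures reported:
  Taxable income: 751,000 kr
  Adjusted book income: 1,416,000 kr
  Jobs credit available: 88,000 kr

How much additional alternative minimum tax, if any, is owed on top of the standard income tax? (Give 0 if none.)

Standard income tax:
  261,000 kr × 12% = 31,320 kr
  8,000 kr × 22% = 1,760 kr
  482,000 kr × 28% = 134,960 kr
  → 168,040 kr
  Less jobs credit 88,000 kr → 80,040 kr

Alternative minimum tax:
  Base (adjusted book income): 1,416,000 kr
  Exemption: 20% × (1,416,000 kr − 823,000 kr) = 118,600 kr ≥ 68,000 kr, so the exemption is fully phased out
  Base: 1,416,000 kr − 0 kr = 1,416,000 kr
  1,416,000 kr × 10% = 141,600 kr

Excess of alternative minimum tax over standard income tax: 141,600 kr − 80,040 kr = 61,560 kr.

61,560 kr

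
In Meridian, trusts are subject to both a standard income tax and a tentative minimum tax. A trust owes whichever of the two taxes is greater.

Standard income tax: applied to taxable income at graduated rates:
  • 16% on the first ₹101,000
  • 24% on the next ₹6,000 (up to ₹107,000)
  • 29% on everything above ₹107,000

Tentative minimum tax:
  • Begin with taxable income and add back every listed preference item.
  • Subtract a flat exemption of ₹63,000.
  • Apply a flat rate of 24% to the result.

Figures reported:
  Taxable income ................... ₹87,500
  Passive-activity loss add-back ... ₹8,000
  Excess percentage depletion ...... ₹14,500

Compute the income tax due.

₹14,000

Tentative minimum tax:
  Adjusted income: ₹87,500 + ₹8,000 + ₹14,500 = ₹110,000
  Less exemption ₹63,000 → base ₹47,000
  ₹47,000 × 24% = ₹11,280

Standard income tax:
  ₹87,500 × 16% = ₹14,000

₹14,000 > ₹11,280, so the standard income tax governs.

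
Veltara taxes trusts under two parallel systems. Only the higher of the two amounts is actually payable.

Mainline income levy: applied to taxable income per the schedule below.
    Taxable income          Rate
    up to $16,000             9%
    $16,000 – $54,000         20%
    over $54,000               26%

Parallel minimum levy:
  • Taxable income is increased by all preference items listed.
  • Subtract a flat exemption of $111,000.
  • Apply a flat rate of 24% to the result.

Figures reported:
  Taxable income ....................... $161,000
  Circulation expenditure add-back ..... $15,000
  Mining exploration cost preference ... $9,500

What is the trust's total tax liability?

Mainline income levy:
  $16,000 × 9% = $1,440
  $38,000 × 20% = $7,600
  $107,000 × 26% = $27,820
  → $36,860

Parallel minimum levy:
  Adjusted income: $161,000 + $15,000 + $9,500 = $185,500
  Less exemption $111,000 → base $74,500
  $74,500 × 24% = $17,880

$36,860 > $17,880, so the mainline income levy governs.

$36,860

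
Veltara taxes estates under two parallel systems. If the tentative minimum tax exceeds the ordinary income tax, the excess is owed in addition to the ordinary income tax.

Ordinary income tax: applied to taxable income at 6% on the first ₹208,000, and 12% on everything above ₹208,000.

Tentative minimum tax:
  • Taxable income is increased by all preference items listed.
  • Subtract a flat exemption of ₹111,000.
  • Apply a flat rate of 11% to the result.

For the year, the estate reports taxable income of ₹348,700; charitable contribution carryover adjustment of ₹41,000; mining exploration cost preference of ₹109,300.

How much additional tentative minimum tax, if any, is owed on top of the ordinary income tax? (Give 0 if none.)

₹13,316

Ordinary income tax:
  ₹208,000 × 6% = ₹12,480
  ₹140,700 × 12% = ₹16,884
  → ₹29,364

Tentative minimum tax:
  Adjusted income: ₹348,700 + ₹41,000 + ₹109,300 = ₹499,000
  Less exemption ₹111,000 → base ₹388,000
  ₹388,000 × 11% = ₹42,680

Excess of tentative minimum tax over ordinary income tax: ₹42,680 − ₹29,364 = ₹13,316.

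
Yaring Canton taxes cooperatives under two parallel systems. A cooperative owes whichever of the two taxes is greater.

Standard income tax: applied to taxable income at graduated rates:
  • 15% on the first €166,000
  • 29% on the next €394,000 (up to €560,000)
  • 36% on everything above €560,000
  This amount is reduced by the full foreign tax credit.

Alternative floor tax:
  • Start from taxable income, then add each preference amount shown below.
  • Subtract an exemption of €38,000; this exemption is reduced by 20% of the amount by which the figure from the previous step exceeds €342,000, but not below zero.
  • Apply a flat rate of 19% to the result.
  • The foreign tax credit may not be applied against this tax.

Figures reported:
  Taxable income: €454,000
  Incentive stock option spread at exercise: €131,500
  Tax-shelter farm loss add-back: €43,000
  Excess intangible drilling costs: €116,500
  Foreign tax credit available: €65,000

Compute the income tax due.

Alternative floor tax:
  Adjusted income: €454,000 + €131,500 + €43,000 + €116,500 = €745,000
  Exemption: 20% × (€745,000 − €342,000) = €80,600 ≥ €38,000, so the exemption is fully phased out
  Base: €745,000 − €0 = €745,000
  €745,000 × 19% = €141,550

Standard income tax:
  €166,000 × 15% = €24,900
  €288,000 × 29% = €83,520
  → €108,420
  Less foreign tax credit €65,000 → €43,420

€141,550 > €43,420, so the alternative floor tax is the binding amount.

€141,550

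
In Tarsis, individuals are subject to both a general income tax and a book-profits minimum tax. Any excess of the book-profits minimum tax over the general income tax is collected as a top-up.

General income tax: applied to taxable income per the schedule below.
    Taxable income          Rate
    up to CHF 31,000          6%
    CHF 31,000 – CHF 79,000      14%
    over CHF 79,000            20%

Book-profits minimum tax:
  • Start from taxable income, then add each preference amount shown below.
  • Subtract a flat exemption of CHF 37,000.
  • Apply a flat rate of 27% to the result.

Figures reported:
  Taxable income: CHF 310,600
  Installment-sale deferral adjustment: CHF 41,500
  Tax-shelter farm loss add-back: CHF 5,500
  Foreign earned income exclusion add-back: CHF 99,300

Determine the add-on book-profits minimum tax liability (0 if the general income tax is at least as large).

Book-profits minimum tax:
  Adjusted income: CHF 310,600 + CHF 41,500 + CHF 5,500 + CHF 99,300 = CHF 456,900
  Less exemption CHF 37,000 → base CHF 419,900
  CHF 419,900 × 27% = CHF 113,373

General income tax:
  CHF 31,000 × 6% = CHF 1,860
  CHF 48,000 × 14% = CHF 6,720
  CHF 231,600 × 20% = CHF 46,320
  → CHF 54,900

Excess of book-profits minimum tax over general income tax: CHF 113,373 − CHF 54,900 = CHF 58,473.

CHF 58,473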